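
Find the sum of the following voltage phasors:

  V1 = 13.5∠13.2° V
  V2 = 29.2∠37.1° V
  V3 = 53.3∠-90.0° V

Step 1 — Convert each phasor to rectangular form:
  V1 = 13.5·(cos(13.2°) + j·sin(13.2°)) = 13.14 + j3.083 V
  V2 = 29.2·(cos(37.1°) + j·sin(37.1°)) = 23.29 + j17.61 V
  V3 = 53.3·(cos(-90.0°) + j·sin(-90.0°)) = 0 - j53.3 V
Step 2 — Sum components: V_total = 36.43 - j32.6 V.
Step 3 — Convert to polar: |V_total| = 48.89 V, ∠V_total = -41.8°.

V_total = 48.89∠-41.8° V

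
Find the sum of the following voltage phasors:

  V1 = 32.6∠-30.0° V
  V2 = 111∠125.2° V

Step 1 — Convert each phasor to rectangular form:
  V1 = 32.6·(cos(-30.0°) + j·sin(-30.0°)) = 28.23 - j16.3 V
  V2 = 111·(cos(125.2°) + j·sin(125.2°)) = -63.98 + j90.7 V
Step 2 — Sum components: V_total = -35.75 + j74.4 V.
Step 3 — Convert to polar: |V_total| = 82.55 V, ∠V_total = 115.7°.

V_total = 82.55∠115.7° V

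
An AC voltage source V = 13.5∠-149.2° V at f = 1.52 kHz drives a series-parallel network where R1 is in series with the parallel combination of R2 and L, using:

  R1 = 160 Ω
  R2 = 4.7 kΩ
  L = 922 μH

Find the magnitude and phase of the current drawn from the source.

Step 1 — Angular frequency: ω = 2π·f = 2π·1520 = 9550 rad/s.
Step 2 — Component impedances:
  R1: Z = R = 160 Ω
  R2: Z = R = 4700 Ω
  L: Z = jωL = j·9550·0.000922 = 0 + j8.806 Ω
Step 3 — Parallel branch: R2 || L = 1/(1/R2 + 1/L) = 0.0165 + j8.805 Ω.
Step 4 — Series with R1: Z_total = R1 + (R2 || L) = 160 + j8.805 Ω = 160.3∠3.1° Ω.
Step 5 — Source phasor: V = 13.5∠-149.2° V = -11.6 - j6.913 V.
Step 6 — Ohm's law: I = V / Z_total = (-11.6 - j6.913) / (160 + j8.805) = -0.07462 - j0.03909 A.
Step 7 — Convert to polar: |I| = 0.08424 A, ∠I = -152.3°.

I = 0.08424∠-152.3° A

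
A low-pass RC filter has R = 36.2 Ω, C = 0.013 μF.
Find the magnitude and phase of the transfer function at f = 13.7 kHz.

Step 1 — Angular frequency: ω = 2π·1.37e+04 = 8.608e+04 rad/s.
Step 2 — Transfer function: H(jω) = 1/(1 + jωRC).
Step 3 — Denominator: 1 + jωRC = 1 + j·8.608e+04·36.2·1.3e-08 = 1 + j0.04051.
Step 4 — H = 0.9984 - j0.04044.
Step 5 — Magnitude: |H| = 0.9992 (-0.0 dB); phase: φ = -2.3°.

|H| = 0.9992 (-0.0 dB), φ = -2.3°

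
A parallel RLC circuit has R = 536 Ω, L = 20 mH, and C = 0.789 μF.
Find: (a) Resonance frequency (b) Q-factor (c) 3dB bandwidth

Step 1 — Resonance: ω₀ = 1/√(LC) = 1/√(0.02·7.89e-07) = 7961 rad/s.
Step 2 — f₀ = ω₀/(2π) = 1267 Hz.
Step 3 — Parallel Q: Q = R/(ω₀L) = 536/(7961·0.02) = 3.367.
Step 4 — Bandwidth: Δω = ω₀/Q = 2365 rad/s; BW = Δω/(2π) = 376.3 Hz.

(a) f₀ = 1267 Hz  (b) Q = 3.367  (c) BW = 376.3 Hz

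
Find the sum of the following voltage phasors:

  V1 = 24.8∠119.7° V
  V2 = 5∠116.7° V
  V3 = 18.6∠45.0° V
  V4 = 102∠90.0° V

Step 1 — Convert each phasor to rectangular form:
  V1 = 24.8·(cos(119.7°) + j·sin(119.7°)) = -12.29 + j21.54 V
  V2 = 5·(cos(116.7°) + j·sin(116.7°)) = -2.247 + j4.467 V
  V3 = 18.6·(cos(45.0°) + j·sin(45.0°)) = 13.15 + j13.15 V
  V4 = 102·(cos(90.0°) + j·sin(90.0°)) = 0 + j102 V
Step 2 — Sum components: V_total = -1.382 + j141.2 V.
Step 3 — Convert to polar: |V_total| = 141.2 V, ∠V_total = 90.6°.

V_total = 141.2∠90.6° V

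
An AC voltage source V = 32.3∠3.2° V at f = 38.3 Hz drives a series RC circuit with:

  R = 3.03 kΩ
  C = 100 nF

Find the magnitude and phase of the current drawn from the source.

Step 1 — Angular frequency: ω = 2π·f = 2π·38.3 = 240.6 rad/s.
Step 2 — Component impedances:
  R: Z = R = 3030 Ω
  C: Z = 1/(jωC) = -j/(ω·C) = 0 - j4.155e+04 Ω
Step 3 — Series combination: Z_total = R + C = 3030 - j4.155e+04 Ω = 4.167e+04∠-85.8° Ω.
Step 4 — Source phasor: V = 32.3∠3.2° V = 32.25 + j1.803 V.
Step 5 — Ohm's law: I = V / Z_total = (32.25 + j1.803) / (3030 - j4.155e+04) = 1.313e-05 + j0.0007751 A.
Step 6 — Convert to polar: |I| = 0.0007752 A, ∠I = 89.0°.

I = 0.0007752∠89.0° A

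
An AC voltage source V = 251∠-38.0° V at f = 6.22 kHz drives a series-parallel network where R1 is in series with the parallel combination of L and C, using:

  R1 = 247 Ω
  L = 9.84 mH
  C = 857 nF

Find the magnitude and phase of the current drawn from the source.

Step 1 — Angular frequency: ω = 2π·f = 2π·6220 = 3.908e+04 rad/s.
Step 2 — Component impedances:
  R1: Z = R = 247 Ω
  L: Z = jωL = j·3.908e+04·0.00984 = 0 + j384.6 Ω
  C: Z = 1/(jωC) = -j/(ω·C) = 0 - j29.86 Ω
Step 3 — Parallel branch: L || C = 1/(1/L + 1/C) = 0 - j32.37 Ω.
Step 4 — Series with R1: Z_total = R1 + (L || C) = 247 - j32.37 Ω = 249.1∠-7.5° Ω.
Step 5 — Source phasor: V = 251∠-38.0° V = 197.8 - j154.5 V.
Step 6 — Ohm's law: I = V / Z_total = (197.8 - j154.5) / (247 - j32.37) = 0.8679 - j0.5119 A.
Step 7 — Convert to polar: |I| = 1.008 A, ∠I = -30.5°.

I = 1.008∠-30.5° A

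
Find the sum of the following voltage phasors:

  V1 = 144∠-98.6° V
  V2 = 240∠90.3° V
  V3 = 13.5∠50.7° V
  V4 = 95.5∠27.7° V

Step 1 — Convert each phasor to rectangular form:
  V1 = 144·(cos(-98.6°) + j·sin(-98.6°)) = -21.53 - j142.4 V
  V2 = 240·(cos(90.3°) + j·sin(90.3°)) = -1.257 + j240 V
  V3 = 13.5·(cos(50.7°) + j·sin(50.7°)) = 8.551 + j10.45 V
  V4 = 95.5·(cos(27.7°) + j·sin(27.7°)) = 84.56 + j44.39 V
Step 2 — Sum components: V_total = 70.32 + j152.5 V.
Step 3 — Convert to polar: |V_total| = 167.9 V, ∠V_total = 65.2°.

V_total = 167.9∠65.2° V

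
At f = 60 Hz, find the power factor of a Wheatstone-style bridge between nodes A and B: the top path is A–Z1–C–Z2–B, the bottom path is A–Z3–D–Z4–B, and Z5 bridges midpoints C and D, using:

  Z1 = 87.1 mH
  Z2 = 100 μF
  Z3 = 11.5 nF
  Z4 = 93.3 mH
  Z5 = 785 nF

Step 1 — Angular frequency: ω = 2π·f = 2π·60 = 377 rad/s.
Step 2 — Component impedances:
  Z1: Z = jωL = j·377·0.0871 = 0 + j32.84 Ω
  Z2: Z = 1/(jωC) = -j/(ω·C) = 0 - j26.53 Ω
  Z3: Z = 1/(jωC) = -j/(ω·C) = 0 - j2.307e+05 Ω
  Z4: Z = jωL = j·377·0.0933 = 0 + j35.17 Ω
  Z5: Z = 1/(jωC) = -j/(ω·C) = 0 - j3379 Ω
Step 3 — Bridge requires nodal analysis (the Z5 bridge couples midpoints C and D, so the two paths cannot be reduced to a simple series/parallel combination). Setting node B to ground and injecting 1 A at node A, the 3-node admittance system at A, C, D solves to V_A = Z_AB = 0 + j6.519 Ω = 6.519∠90.0° Ω.
Step 4 — Power factor: PF = cos(φ) = Re(Z)/|Z| = 0/6.519 = 0.
Step 5 — Type: Im(Z) = 6.519 ⇒ lagging (phase φ = 90.0°).

PF = 0 (lagging, φ = 90.0°)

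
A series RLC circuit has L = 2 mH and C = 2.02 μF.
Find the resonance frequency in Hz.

Step 1 — Resonance condition Im(Z)=0 gives ω₀ = 1/√(LC).
Step 2 — ω₀ = 1/√(0.002·2.02e-06) = 1.573e+04 rad/s.
Step 3 — f₀ = ω₀/(2π) = 2504 Hz.

f₀ = 2504 Hz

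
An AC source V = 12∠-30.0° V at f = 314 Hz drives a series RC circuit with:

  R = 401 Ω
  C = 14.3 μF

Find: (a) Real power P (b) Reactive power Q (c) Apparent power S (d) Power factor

Step 1 — Angular frequency: ω = 2π·f = 2π·314 = 1973 rad/s.
Step 2 — Component impedances:
  R: Z = R = 401 Ω
  C: Z = 1/(jωC) = -j/(ω·C) = 0 - j35.44 Ω
Step 3 — Series combination: Z_total = R + C = 401 - j35.44 Ω = 402.6∠-5.1° Ω.
Step 4 — Source phasor: V = 12∠-30.0° V = 10.39 - j6 V.
Step 5 — Current: I = V / Z = 0.02703 - j0.01257 A = 0.02981∠-24.9° A.
Step 6 — Complex power: S = V·I* = 0.3563 - j0.0315 VA.
Step 7 — Real power: P = Re(S) = 0.3563 W.
Step 8 — Reactive power: Q = Im(S) = -0.0315 VAR.
Step 9 — Apparent power: |S| = 0.3577 VA.
Step 10 — Power factor: PF = P/|S| = 0.9961 (leading).

(a) P = 0.3563 W  (b) Q = -0.0315 VAR  (c) S = 0.3577 VA  (d) PF = 0.9961 (leading)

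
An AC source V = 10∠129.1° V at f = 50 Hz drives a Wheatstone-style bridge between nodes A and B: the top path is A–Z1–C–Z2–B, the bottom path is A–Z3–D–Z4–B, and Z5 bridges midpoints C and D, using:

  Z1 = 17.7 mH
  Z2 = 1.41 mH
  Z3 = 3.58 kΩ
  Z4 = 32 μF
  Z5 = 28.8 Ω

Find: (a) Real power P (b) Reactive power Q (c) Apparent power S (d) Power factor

Step 1 — Angular frequency: ω = 2π·f = 2π·50 = 314.2 rad/s.
Step 2 — Component impedances:
  Z1: Z = jωL = j·314.2·0.0177 = 0 + j5.561 Ω
  Z2: Z = jωL = j·314.2·0.00141 = 0 + j0.443 Ω
  Z3: Z = R = 3580 Ω
  Z4: Z = 1/(jωC) = -j/(ω·C) = 0 - j99.47 Ω
  Z5: Z = R = 28.8 Ω
Step 3 — Bridge requires nodal analysis (the Z5 bridge couples midpoints C and D, so the two paths cannot be reduced to a simple series/parallel combination). Setting node B to ground and injecting 1 A at node A, the 3-node admittance system at A, C, D solves to V_A = Z_AB = 0.009207 + j6.006 Ω = 6.006∠89.9° Ω.
Step 4 — Source phasor: V = 10∠129.1° V = -6.307 + j7.76 V.
Step 5 — Current: I = V / Z = 1.291 + j1.052 A = 1.665∠39.2° A.
Step 6 — Complex power: S = V·I* = 0.02553 + j16.65 VA.
Step 7 — Real power: P = Re(S) = 0.02553 W.
Step 8 — Reactive power: Q = Im(S) = 16.65 VAR.
Step 9 — Apparent power: |S| = 16.65 VA.
Step 10 — Power factor: PF = P/|S| = 0.001533 (lagging).

(a) P = 0.02553 W  (b) Q = 16.65 VAR  (c) S = 16.65 VA  (d) PF = 0.001533 (lagging)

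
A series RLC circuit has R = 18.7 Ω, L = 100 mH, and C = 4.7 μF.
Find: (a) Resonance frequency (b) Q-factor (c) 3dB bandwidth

Step 1 — Resonance condition Im(Z)=0 gives ω₀ = 1/√(LC).
Step 2 — ω₀ = 1/√(0.1·4.7e-06) = 1459 rad/s.
Step 3 — f₀ = ω₀/(2π) = 232.2 Hz.
Step 4 — Series Q: Q = ω₀L/R = 1459·0.1/18.7 = 7.8.
Step 5 — 3dB bandwidth: Δω = ω₀/Q = 187 rad/s; BW = Δω/(2π) = 29.76 Hz.

(a) f₀ = 232.2 Hz  (b) Q = 7.8  (c) BW = 29.76 Hz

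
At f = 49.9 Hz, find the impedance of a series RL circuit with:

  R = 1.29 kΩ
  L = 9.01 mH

Step 1 — Angular frequency: ω = 2π·f = 2π·49.9 = 313.5 rad/s.
Step 2 — Component impedances:
  R: Z = R = 1290 Ω
  L: Z = jωL = j·313.5·0.00901 = 0 + j2.825 Ω
Step 3 — Series combination: Z_total = R + L = 1290 + j2.825 Ω = 1290∠0.1° Ω.

Z = 1290 + j2.825 Ω = 1290∠0.1° Ω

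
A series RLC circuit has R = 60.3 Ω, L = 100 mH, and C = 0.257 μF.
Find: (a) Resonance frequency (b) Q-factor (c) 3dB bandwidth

Step 1 — Resonance condition Im(Z)=0 gives ω₀ = 1/√(LC).
Step 2 — ω₀ = 1/√(0.1·2.57e-07) = 6238 rad/s.
Step 3 — f₀ = ω₀/(2π) = 992.8 Hz.
Step 4 — Series Q: Q = ω₀L/R = 6238·0.1/60.3 = 10.34.
Step 5 — 3dB bandwidth: Δω = ω₀/Q = 603 rad/s; BW = Δω/(2π) = 95.97 Hz.

(a) f₀ = 992.8 Hz  (b) Q = 10.34  (c) BW = 95.97 Hz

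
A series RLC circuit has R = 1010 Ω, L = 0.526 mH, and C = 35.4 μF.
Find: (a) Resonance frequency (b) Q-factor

Step 1 — Resonance condition Im(Z)=0 gives ω₀ = 1/√(LC).
Step 2 — ω₀ = 1/√(0.000526·3.54e-05) = 7328 rad/s.
Step 3 — f₀ = ω₀/(2π) = 1166 Hz.
Step 4 — Series Q: Q = ω₀L/R = 7328·0.000526/1010 = 0.003817.

(a) f₀ = 1166 Hz  (b) Q = 0.003817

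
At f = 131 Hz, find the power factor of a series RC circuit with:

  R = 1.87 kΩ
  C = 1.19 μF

Step 1 — Angular frequency: ω = 2π·f = 2π·131 = 823.1 rad/s.
Step 2 — Component impedances:
  R: Z = R = 1870 Ω
  C: Z = 1/(jωC) = -j/(ω·C) = 0 - j1021 Ω
Step 3 — Series combination: Z_total = R + C = 1870 - j1021 Ω = 2131∠-28.6° Ω.
Step 4 — Power factor: PF = cos(φ) = Re(Z)/|Z| = 1870/2130.5 = 0.8777.
Step 5 — Type: Im(Z) = -1021 ⇒ leading (phase φ = -28.6°).

PF = 0.8777 (leading, φ = -28.6°)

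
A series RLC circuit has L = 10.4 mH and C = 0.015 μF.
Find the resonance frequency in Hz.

Step 1 — Resonance condition Im(Z)=0 gives ω₀ = 1/√(LC).
Step 2 — ω₀ = 1/√(0.0104·1.5e-08) = 8.006e+04 rad/s.
Step 3 — f₀ = ω₀/(2π) = 1.274e+04 Hz.

f₀ = 1.274e+04 Hz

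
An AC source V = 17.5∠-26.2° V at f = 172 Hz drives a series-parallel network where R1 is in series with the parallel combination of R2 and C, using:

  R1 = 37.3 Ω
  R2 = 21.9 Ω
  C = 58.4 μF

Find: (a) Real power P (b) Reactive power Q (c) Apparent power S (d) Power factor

Step 1 — Angular frequency: ω = 2π·f = 2π·172 = 1081 rad/s.
Step 2 — Component impedances:
  R1: Z = R = 37.3 Ω
  R2: Z = R = 21.9 Ω
  C: Z = 1/(jωC) = -j/(ω·C) = 0 - j15.84 Ω
Step 3 — Parallel branch: R2 || C = 1/(1/R2 + 1/C) = 7.525 - j10.4 Ω.
Step 4 — Series with R1: Z_total = R1 + (R2 || C) = 44.82 - j10.4 Ω = 46.02∠-13.1° Ω.
Step 5 — Source phasor: V = 17.5∠-26.2° V = 15.7 - j7.726 V.
Step 6 — Current: I = V / Z = 0.3704 - j0.08644 A = 0.3803∠-13.1° A.
Step 7 — Complex power: S = V·I* = 6.483 - j1.504 VA.
Step 8 — Real power: P = Re(S) = 6.483 W.
Step 9 — Reactive power: Q = Im(S) = -1.504 VAR.
Step 10 — Apparent power: |S| = 6.655 VA.
Step 11 — Power factor: PF = P/|S| = 0.9741 (leading).

(a) P = 6.483 W  (b) Q = -1.504 VAR  (c) S = 6.655 VA  (d) PF = 0.9741 (leading)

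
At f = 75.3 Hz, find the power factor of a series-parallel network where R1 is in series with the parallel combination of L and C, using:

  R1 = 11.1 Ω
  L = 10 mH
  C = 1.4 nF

Step 1 — Angular frequency: ω = 2π·f = 2π·75.3 = 473.1 rad/s.
Step 2 — Component impedances:
  R1: Z = R = 11.1 Ω
  L: Z = jωL = j·473.1·0.01 = 0 + j4.731 Ω
  C: Z = 1/(jωC) = -j/(ω·C) = 0 - j1.51e+06 Ω
Step 3 — Parallel branch: L || C = 1/(1/L + 1/C) = 0 + j4.731 Ω.
Step 4 — Series with R1: Z_total = R1 + (L || C) = 11.1 + j4.731 Ω = 12.07∠23.1° Ω.
Step 5 — Power factor: PF = cos(φ) = Re(Z)/|Z| = 11.1/12.066 = 0.9199.
Step 6 — Type: Im(Z) = 4.731 ⇒ lagging (phase φ = 23.1°).

PF = 0.9199 (lagging, φ = 23.1°)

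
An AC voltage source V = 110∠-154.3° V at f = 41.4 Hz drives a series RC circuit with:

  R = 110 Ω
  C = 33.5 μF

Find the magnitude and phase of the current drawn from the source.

Step 1 — Angular frequency: ω = 2π·f = 2π·41.4 = 260.1 rad/s.
Step 2 — Component impedances:
  R: Z = R = 110 Ω
  C: Z = 1/(jωC) = -j/(ω·C) = 0 - j114.8 Ω
Step 3 — Series combination: Z_total = R + C = 110 - j114.8 Ω = 159∠-46.2° Ω.
Step 4 — Source phasor: V = 110∠-154.3° V = -99.12 - j47.7 V.
Step 5 — Ohm's law: I = V / Z_total = (-99.12 - j47.7) / (110 - j114.8) = -0.2148 - j0.6578 A.
Step 6 — Convert to polar: |I| = 0.692 A, ∠I = -108.1°.

I = 0.692∠-108.1° A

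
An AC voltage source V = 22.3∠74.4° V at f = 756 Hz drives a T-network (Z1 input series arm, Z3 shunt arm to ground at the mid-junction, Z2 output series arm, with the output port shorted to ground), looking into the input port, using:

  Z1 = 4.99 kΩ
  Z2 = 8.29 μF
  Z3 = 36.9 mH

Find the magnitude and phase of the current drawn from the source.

Step 1 — Angular frequency: ω = 2π·f = 2π·756 = 4750 rad/s.
Step 2 — Component impedances:
  Z1: Z = R = 4990 Ω
  Z2: Z = 1/(jωC) = -j/(ω·C) = 0 - j25.39 Ω
  Z3: Z = jωL = j·4750·0.0369 = 0 + j175.3 Ω
Step 3 — With the output port shorted to ground, the output series arm Z2 runs from the junction to ground; the shunt arm Z3 also runs from the junction to ground. They appear in parallel: Z3 || Z2 = 0 - j29.7 Ω.
Step 4 — Series with input arm Z1: Z_in = Z1 + (Z3 || Z2) = 4990 - j29.7 Ω = 4990∠-0.3° Ω.
Step 5 — Source phasor: V = 22.3∠74.4° V = 5.997 + j21.48 V.
Step 6 — Ohm's law: I = V / Z_total = (5.997 + j21.48) / (4990 - j29.7) = 0.001176 + j0.004311 A.
Step 7 — Convert to polar: |I| = 0.004469 A, ∠I = 74.7°.

I = 0.004469∠74.7° A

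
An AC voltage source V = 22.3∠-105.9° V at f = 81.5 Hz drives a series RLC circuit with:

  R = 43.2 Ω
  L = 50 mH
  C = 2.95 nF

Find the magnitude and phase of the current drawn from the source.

Step 1 — Angular frequency: ω = 2π·f = 2π·81.5 = 512.1 rad/s.
Step 2 — Component impedances:
  R: Z = R = 43.2 Ω
  L: Z = jωL = j·512.1·0.05 = 0 + j25.6 Ω
  C: Z = 1/(jωC) = -j/(ω·C) = 0 - j6.62e+05 Ω
Step 3 — Series combination: Z_total = R + L + C = 43.2 - j6.619e+05 Ω = 6.619e+05∠-90.0° Ω.
Step 4 — Source phasor: V = 22.3∠-105.9° V = -6.109 - j21.45 V.
Step 5 — Ohm's law: I = V / Z_total = (-6.109 - j21.45) / (43.2 - j6.619e+05) = 3.24e-05 - j9.231e-06 A.
Step 6 — Convert to polar: |I| = 3.369e-05 A, ∠I = -15.9°.

I = 3.369e-05∠-15.9° A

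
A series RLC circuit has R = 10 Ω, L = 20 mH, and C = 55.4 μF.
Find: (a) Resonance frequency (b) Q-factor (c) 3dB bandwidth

Step 1 — Resonance: ω₀ = 1/√(LC) = 1/√(0.02·5.54e-05) = 950 rad/s.
Step 2 — f₀ = ω₀/(2π) = 151.2 Hz.
Step 3 — Series Q: Q = ω₀L/R = 950·0.02/10 = 1.9.
Step 4 — Bandwidth: Δω = ω₀/Q = 500 rad/s; BW = Δω/(2π) = 79.58 Hz.

(a) f₀ = 151.2 Hz  (b) Q = 1.9  (c) BW = 79.58 Hz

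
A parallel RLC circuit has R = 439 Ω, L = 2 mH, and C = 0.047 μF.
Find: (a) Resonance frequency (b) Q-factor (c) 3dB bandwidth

Step 1 — Resonance: ω₀ = 1/√(LC) = 1/√(0.002·4.7e-08) = 1.031e+05 rad/s.
Step 2 — f₀ = ω₀/(2π) = 1.642e+04 Hz.
Step 3 — Parallel Q: Q = R/(ω₀L) = 439/(1.031e+05·0.002) = 2.128.
Step 4 — Bandwidth: Δω = ω₀/Q = 4.847e+04 rad/s; BW = Δω/(2π) = 7714 Hz.

(a) f₀ = 1.642e+04 Hz  (b) Q = 2.128  (c) BW = 7714 Hz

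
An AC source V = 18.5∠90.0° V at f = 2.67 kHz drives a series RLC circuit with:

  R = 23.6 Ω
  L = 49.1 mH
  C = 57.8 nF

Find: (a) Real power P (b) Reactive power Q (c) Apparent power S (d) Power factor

Step 1 — Angular frequency: ω = 2π·f = 2π·2670 = 1.678e+04 rad/s.
Step 2 — Component impedances:
  R: Z = R = 23.6 Ω
  L: Z = jωL = j·1.678e+04·0.0491 = 0 + j823.7 Ω
  C: Z = 1/(jωC) = -j/(ω·C) = 0 - j1031 Ω
Step 3 — Series combination: Z_total = R + L + C = 23.6 - j207.6 Ω = 208.9∠-83.5° Ω.
Step 4 — Source phasor: V = 18.5∠90.0° V = 0 + j18.5 V.
Step 5 — Current: I = V / Z = -0.08798 + j0.01 A = 0.08855∠173.5° A.
Step 6 — Complex power: S = V·I* = 0.1851 - j1.628 VA.
Step 7 — Real power: P = Re(S) = 0.1851 W.
Step 8 — Reactive power: Q = Im(S) = -1.628 VAR.
Step 9 — Apparent power: |S| = 1.638 VA.
Step 10 — Power factor: PF = P/|S| = 0.113 (leading).

(a) P = 0.1851 W  (b) Q = -1.628 VAR  (c) S = 1.638 VA  (d) PF = 0.113 (leading)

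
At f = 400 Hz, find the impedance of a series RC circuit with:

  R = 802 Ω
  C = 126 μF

Step 1 — Angular frequency: ω = 2π·f = 2π·400 = 2513 rad/s.
Step 2 — Component impedances:
  R: Z = R = 802 Ω
  C: Z = 1/(jωC) = -j/(ω·C) = 0 - j3.158 Ω
Step 3 — Series combination: Z_total = R + C = 802 - j3.158 Ω = 802∠-0.2° Ω.

Z = 802 - j3.158 Ω = 802∠-0.2° Ω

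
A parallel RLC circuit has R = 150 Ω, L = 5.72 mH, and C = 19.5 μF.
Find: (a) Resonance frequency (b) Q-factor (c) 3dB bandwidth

Step 1 — Resonance: ω₀ = 1/√(LC) = 1/√(0.00572·1.95e-05) = 2994 rad/s.
Step 2 — f₀ = ω₀/(2π) = 476.5 Hz.
Step 3 — Parallel Q: Q = R/(ω₀L) = 150/(2994·0.00572) = 8.758.
Step 4 — Bandwidth: Δω = ω₀/Q = 341.9 rad/s; BW = Δω/(2π) = 54.41 Hz.

(a) f₀ = 476.5 Hz  (b) Q = 8.758  (c) BW = 54.41 Hz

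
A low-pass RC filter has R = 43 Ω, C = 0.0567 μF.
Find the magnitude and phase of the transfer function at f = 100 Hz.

Step 1 — Angular frequency: ω = 2π·100 = 628.3 rad/s.
Step 2 — Transfer function: H(jω) = 1/(1 + jωRC).
Step 3 — Denominator: 1 + jωRC = 1 + j·628.3·43·5.67e-08 = 1 + j0.001532.
Step 4 — H = 1 - j0.001532.
Step 5 — Magnitude: |H| = 1 (-0.0 dB); phase: φ = -0.1°.

|H| = 1 (-0.0 dB), φ = -0.1°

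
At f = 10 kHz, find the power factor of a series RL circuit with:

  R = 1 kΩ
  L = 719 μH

Step 1 — Angular frequency: ω = 2π·f = 2π·1e+04 = 6.283e+04 rad/s.
Step 2 — Component impedances:
  R: Z = R = 1000 Ω
  L: Z = jωL = j·6.283e+04·0.000719 = 0 + j45.18 Ω
Step 3 — Series combination: Z_total = R + L = 1000 + j45.18 Ω = 1001∠2.6° Ω.
Step 4 — Power factor: PF = cos(φ) = Re(Z)/|Z| = 1000/1001 = 0.999.
Step 5 — Type: Im(Z) = 45.18 ⇒ lagging (phase φ = 2.6°).

PF = 0.999 (lagging, φ = 2.6°)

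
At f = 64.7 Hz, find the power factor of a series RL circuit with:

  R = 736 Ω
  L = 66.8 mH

Step 1 — Angular frequency: ω = 2π·f = 2π·64.7 = 406.5 rad/s.
Step 2 — Component impedances:
  R: Z = R = 736 Ω
  L: Z = jωL = j·406.5·0.0668 = 0 + j27.16 Ω
Step 3 — Series combination: Z_total = R + L = 736 + j27.16 Ω = 736.5∠2.1° Ω.
Step 4 — Power factor: PF = cos(φ) = Re(Z)/|Z| = 736/736.5 = 0.9993.
Step 5 — Type: Im(Z) = 27.16 ⇒ lagging (phase φ = 2.1°).

PF = 0.9993 (lagging, φ = 2.1°)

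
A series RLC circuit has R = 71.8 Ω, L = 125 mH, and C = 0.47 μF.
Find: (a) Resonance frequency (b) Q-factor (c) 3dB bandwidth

Step 1 — Resonance: ω₀ = 1/√(LC) = 1/√(0.125·4.7e-07) = 4126 rad/s.
Step 2 — f₀ = ω₀/(2π) = 656.6 Hz.
Step 3 — Series Q: Q = ω₀L/R = 4126·0.125/71.8 = 7.183.
Step 4 — Bandwidth: Δω = ω₀/Q = 574.4 rad/s; BW = Δω/(2π) = 91.42 Hz.

(a) f₀ = 656.6 Hz  (b) Q = 7.183  (c) BW = 91.42 Hz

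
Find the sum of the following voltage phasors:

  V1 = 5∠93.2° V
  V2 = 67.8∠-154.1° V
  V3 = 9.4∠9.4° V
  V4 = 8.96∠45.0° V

Step 1 — Convert each phasor to rectangular form:
  V1 = 5·(cos(93.2°) + j·sin(93.2°)) = -0.2791 + j4.992 V
  V2 = 67.8·(cos(-154.1°) + j·sin(-154.1°)) = -60.99 - j29.62 V
  V3 = 9.4·(cos(9.4°) + j·sin(9.4°)) = 9.274 + j1.535 V
  V4 = 8.96·(cos(45.0°) + j·sin(45.0°)) = 6.336 + j6.336 V
Step 2 — Sum components: V_total = -45.66 - j16.75 V.
Step 3 — Convert to polar: |V_total| = 48.64 V, ∠V_total = -159.9°.

V_total = 48.64∠-159.9° V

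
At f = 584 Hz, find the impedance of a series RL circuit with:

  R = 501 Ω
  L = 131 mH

Step 1 — Angular frequency: ω = 2π·f = 2π·584 = 3669 rad/s.
Step 2 — Component impedances:
  R: Z = R = 501 Ω
  L: Z = jωL = j·3669·0.131 = 0 + j480.7 Ω
Step 3 — Series combination: Z_total = R + L = 501 + j480.7 Ω = 694.3∠43.8° Ω.

Z = 501 + j480.7 Ω = 694.3∠43.8° Ω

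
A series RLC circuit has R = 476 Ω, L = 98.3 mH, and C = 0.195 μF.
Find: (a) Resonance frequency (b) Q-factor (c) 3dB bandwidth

Step 1 — Resonance condition Im(Z)=0 gives ω₀ = 1/√(LC).
Step 2 — ω₀ = 1/√(0.0983·1.95e-07) = 7223 rad/s.
Step 3 — f₀ = ω₀/(2π) = 1150 Hz.
Step 4 — Series Q: Q = ω₀L/R = 7223·0.0983/476 = 1.492.
Step 5 — 3dB bandwidth: Δω = ω₀/Q = 4842 rad/s; BW = Δω/(2π) = 770.7 Hz.

(a) f₀ = 1150 Hz  (b) Q = 1.492  (c) BW = 770.7 Hz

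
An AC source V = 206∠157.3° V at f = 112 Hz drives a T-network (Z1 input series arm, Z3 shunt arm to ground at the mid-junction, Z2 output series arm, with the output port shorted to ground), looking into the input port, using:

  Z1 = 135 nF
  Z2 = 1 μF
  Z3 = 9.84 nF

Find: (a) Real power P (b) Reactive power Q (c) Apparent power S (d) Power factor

Step 1 — Angular frequency: ω = 2π·f = 2π·112 = 703.7 rad/s.
Step 2 — Component impedances:
  Z1: Z = 1/(jωC) = -j/(ω·C) = 0 - j1.053e+04 Ω
  Z2: Z = 1/(jωC) = -j/(ω·C) = 0 - j1421 Ω
  Z3: Z = 1/(jωC) = -j/(ω·C) = 0 - j1.444e+05 Ω
Step 3 — With the output port shorted to ground, the output series arm Z2 runs from the junction to ground; the shunt arm Z3 also runs from the junction to ground. They appear in parallel: Z3 || Z2 = 0 - j1407 Ω.
Step 4 — Series with input arm Z1: Z_in = Z1 + (Z3 || Z2) = 0 - j1.193e+04 Ω = 1.193e+04∠-90.0° Ω.
Step 5 — Source phasor: V = 206∠157.3° V = -190 + j79.5 V.
Step 6 — Current: I = V / Z = -0.006662 - j0.01593 A = 0.01726∠-112.7° A.
Step 7 — Complex power: S = V·I* = 0 - j3.556 VA.
Step 8 — Real power: P = Re(S) = 0 W.
Step 9 — Reactive power: Q = Im(S) = -3.556 VAR.
Step 10 — Apparent power: |S| = 3.556 VA.
Step 11 — Power factor: PF = P/|S| = 0 (leading).

(a) P = 0 W  (b) Q = -3.556 VAR  (c) S = 3.556 VA  (d) PF = 0 (leading)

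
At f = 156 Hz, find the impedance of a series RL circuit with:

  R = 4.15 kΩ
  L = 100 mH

Step 1 — Angular frequency: ω = 2π·f = 2π·156 = 980.2 rad/s.
Step 2 — Component impedances:
  R: Z = R = 4150 Ω
  L: Z = jωL = j·980.2·0.1 = 0 + j98.02 Ω
Step 3 — Series combination: Z_total = R + L = 4150 + j98.02 Ω = 4151∠1.4° Ω.

Z = 4150 + j98.02 Ω = 4151∠1.4° Ω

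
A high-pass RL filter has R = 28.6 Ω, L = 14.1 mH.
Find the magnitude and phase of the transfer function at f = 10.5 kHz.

Step 1 — Angular frequency: ω = 2π·1.05e+04 = 6.597e+04 rad/s.
Step 2 — Transfer function: H(jω) = jωL/(R + jωL).
Step 3 — Numerator jωL = j·930.2; denominator R + jωL = 28.6 + j930.2.
Step 4 — H = 0.9991 + j0.03072.
Step 5 — Magnitude: |H| = 0.9995 (-0.0 dB); phase: φ = 1.8°.

|H| = 0.9995 (-0.0 dB), φ = 1.8°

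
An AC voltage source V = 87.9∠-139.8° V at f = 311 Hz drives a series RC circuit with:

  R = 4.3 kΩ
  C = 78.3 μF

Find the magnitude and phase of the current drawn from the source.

Step 1 — Angular frequency: ω = 2π·f = 2π·311 = 1954 rad/s.
Step 2 — Component impedances:
  R: Z = R = 4300 Ω
  C: Z = 1/(jωC) = -j/(ω·C) = 0 - j6.536 Ω
Step 3 — Series combination: Z_total = R + C = 4300 - j6.536 Ω = 4300∠-0.1° Ω.
Step 4 — Source phasor: V = 87.9∠-139.8° V = -67.14 - j56.74 V.
Step 5 — Ohm's law: I = V / Z_total = (-67.14 - j56.74) / (4300 - j6.536) = -0.01559 - j0.01322 A.
Step 6 — Convert to polar: |I| = 0.02044 A, ∠I = -139.7°.

I = 0.02044∠-139.7° A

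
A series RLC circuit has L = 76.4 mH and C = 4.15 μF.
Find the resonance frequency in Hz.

Step 1 — Resonance condition Im(Z)=0 gives ω₀ = 1/√(LC).
Step 2 — ω₀ = 1/√(0.0764·4.15e-06) = 1776 rad/s.
Step 3 — f₀ = ω₀/(2π) = 282.7 Hz.

f₀ = 282.7 Hz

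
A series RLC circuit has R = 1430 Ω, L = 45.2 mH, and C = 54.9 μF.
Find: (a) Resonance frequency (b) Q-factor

Step 1 — Resonance condition Im(Z)=0 gives ω₀ = 1/√(LC).
Step 2 — ω₀ = 1/√(0.0452·5.49e-05) = 634.8 rad/s.
Step 3 — f₀ = ω₀/(2π) = 101 Hz.
Step 4 — Series Q: Q = ω₀L/R = 634.8·0.0452/1430 = 0.02007.

(a) f₀ = 101 Hz  (b) Q = 0.02007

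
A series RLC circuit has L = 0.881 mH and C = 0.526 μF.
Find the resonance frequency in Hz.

Step 1 — Resonance condition Im(Z)=0 gives ω₀ = 1/√(LC).
Step 2 — ω₀ = 1/√(0.000881·5.26e-07) = 4.645e+04 rad/s.
Step 3 — f₀ = ω₀/(2π) = 7393 Hz.

f₀ = 7393 Hz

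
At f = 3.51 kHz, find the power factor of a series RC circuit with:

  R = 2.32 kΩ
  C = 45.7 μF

Step 1 — Angular frequency: ω = 2π·f = 2π·3510 = 2.205e+04 rad/s.
Step 2 — Component impedances:
  R: Z = R = 2320 Ω
  C: Z = 1/(jωC) = -j/(ω·C) = 0 - j0.9922 Ω
Step 3 — Series combination: Z_total = R + C = 2320 - j0.9922 Ω = 2320∠-0.0° Ω.
Step 4 — Power factor: PF = cos(φ) = Re(Z)/|Z| = 2320/2320 = 1.
Step 5 — Type: Im(Z) = -0.9922 ⇒ leading (phase φ = -0.0°).

PF = 1 (leading, φ = -0.0°)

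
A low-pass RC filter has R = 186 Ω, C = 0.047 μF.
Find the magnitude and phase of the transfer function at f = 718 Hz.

Step 1 — Angular frequency: ω = 2π·718 = 4511 rad/s.
Step 2 — Transfer function: H(jω) = 1/(1 + jωRC).
Step 3 — Denominator: 1 + jωRC = 1 + j·4511·186·4.7e-08 = 1 + j0.03944.
Step 4 — H = 0.9984 - j0.03938.
Step 5 — Magnitude: |H| = 0.9992 (-0.0 dB); phase: φ = -2.3°.

|H| = 0.9992 (-0.0 dB), φ = -2.3°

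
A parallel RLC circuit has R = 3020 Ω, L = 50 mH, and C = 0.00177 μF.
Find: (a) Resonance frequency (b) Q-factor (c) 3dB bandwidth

Step 1 — Resonance: ω₀ = 1/√(LC) = 1/√(0.05·1.77e-09) = 1.063e+05 rad/s.
Step 2 — f₀ = ω₀/(2π) = 1.692e+04 Hz.
Step 3 — Parallel Q: Q = R/(ω₀L) = 3020/(1.063e+05·0.05) = 0.5682.
Step 4 — Bandwidth: Δω = ω₀/Q = 1.871e+05 rad/s; BW = Δω/(2π) = 2.977e+04 Hz.

(a) f₀ = 1.692e+04 Hz  (b) Q = 0.5682  (c) BW = 2.977e+04 Hz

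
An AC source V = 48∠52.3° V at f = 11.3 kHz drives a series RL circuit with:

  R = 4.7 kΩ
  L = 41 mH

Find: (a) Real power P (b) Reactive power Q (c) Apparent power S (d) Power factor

Step 1 — Angular frequency: ω = 2π·f = 2π·1.13e+04 = 7.1e+04 rad/s.
Step 2 — Component impedances:
  R: Z = R = 4700 Ω
  L: Z = jωL = j·7.1e+04·0.041 = 0 + j2911 Ω
Step 3 — Series combination: Z_total = R + L = 4700 + j2911 Ω = 5528∠31.8° Ω.
Step 4 — Source phasor: V = 48∠52.3° V = 29.35 + j37.98 V.
Step 5 — Current: I = V / Z = 0.008131 + j0.003045 A = 0.008682∠20.5° A.
Step 6 — Complex power: S = V·I* = 0.3543 + j0.2194 VA.
Step 7 — Real power: P = Re(S) = 0.3543 W.
Step 8 — Reactive power: Q = Im(S) = 0.2194 VAR.
Step 9 — Apparent power: |S| = 0.4168 VA.
Step 10 — Power factor: PF = P/|S| = 0.8501 (lagging).

(a) P = 0.3543 W  (b) Q = 0.2194 VAR  (c) S = 0.4168 VA  (d) PF = 0.8501 (lagging)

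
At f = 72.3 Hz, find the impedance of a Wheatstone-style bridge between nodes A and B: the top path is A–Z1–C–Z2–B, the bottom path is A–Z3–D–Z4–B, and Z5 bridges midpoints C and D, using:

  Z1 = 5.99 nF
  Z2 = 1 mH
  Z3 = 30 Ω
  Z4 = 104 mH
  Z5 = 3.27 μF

Step 1 — Angular frequency: ω = 2π·f = 2π·72.3 = 454.3 rad/s.
Step 2 — Component impedances:
  Z1: Z = 1/(jωC) = -j/(ω·C) = 0 - j3.675e+05 Ω
  Z2: Z = jωL = j·454.3·0.001 = 0 + j0.4543 Ω
  Z3: Z = R = 30 Ω
  Z4: Z = jωL = j·454.3·0.104 = 0 + j47.24 Ω
  Z5: Z = 1/(jωC) = -j/(ω·C) = 0 - j673.2 Ω
Step 3 — Bridge requires nodal analysis (the Z5 bridge couples midpoints C and D, so the two paths cannot be reduced to a simple series/parallel combination). Setting node B to ground and injecting 1 A at node A, the 3-node admittance system at A, C, D solves to V_A = Z_AB = 30.01 + j50.82 Ω = 59.02∠59.4° Ω.

Z = 30.01 + j50.82 Ω = 59.02∠59.4° Ω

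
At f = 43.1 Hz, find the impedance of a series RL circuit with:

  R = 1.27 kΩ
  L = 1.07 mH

Step 1 — Angular frequency: ω = 2π·f = 2π·43.1 = 270.8 rad/s.
Step 2 — Component impedances:
  R: Z = R = 1270 Ω
  L: Z = jωL = j·270.8·0.00107 = 0 + j0.2898 Ω
Step 3 — Series combination: Z_total = R + L = 1270 + j0.2898 Ω = 1270∠0.0° Ω.

Z = 1270 + j0.2898 Ω = 1270∠0.0° Ω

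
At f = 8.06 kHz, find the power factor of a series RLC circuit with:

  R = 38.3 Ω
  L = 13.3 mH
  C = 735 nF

Step 1 — Angular frequency: ω = 2π·f = 2π·8060 = 5.064e+04 rad/s.
Step 2 — Component impedances:
  R: Z = R = 38.3 Ω
  L: Z = jωL = j·5.064e+04·0.0133 = 0 + j673.5 Ω
  C: Z = 1/(jωC) = -j/(ω·C) = 0 - j26.87 Ω
Step 3 — Series combination: Z_total = R + L + C = 38.3 + j646.7 Ω = 647.8∠86.6° Ω.
Step 4 — Power factor: PF = cos(φ) = Re(Z)/|Z| = 38.3/647.8 = 0.05912.
Step 5 — Type: Im(Z) = 646.7 ⇒ lagging (phase φ = 86.6°).

PF = 0.05912 (lagging, φ = 86.6°)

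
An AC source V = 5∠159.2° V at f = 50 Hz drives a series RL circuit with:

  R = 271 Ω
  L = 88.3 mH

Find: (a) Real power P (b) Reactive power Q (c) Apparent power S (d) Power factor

Step 1 — Angular frequency: ω = 2π·f = 2π·50 = 314.2 rad/s.
Step 2 — Component impedances:
  R: Z = R = 271 Ω
  L: Z = jωL = j·314.2·0.0883 = 0 + j27.74 Ω
Step 3 — Series combination: Z_total = R + L = 271 + j27.74 Ω = 272.4∠5.8° Ω.
Step 4 — Source phasor: V = 5∠159.2° V = -4.674 + j1.776 V.
Step 5 — Current: I = V / Z = -0.01641 + j0.008231 A = 0.01835∠153.4° A.
Step 6 — Complex power: S = V·I* = 0.09129 + j0.009345 VA.
Step 7 — Real power: P = Re(S) = 0.09129 W.
Step 8 — Reactive power: Q = Im(S) = 0.009345 VAR.
Step 9 — Apparent power: |S| = 0.09177 VA.
Step 10 — Power factor: PF = P/|S| = 0.9948 (lagging).

(a) P = 0.09129 W  (b) Q = 0.009345 VAR  (c) S = 0.09177 VA  (d) PF = 0.9948 (lagging)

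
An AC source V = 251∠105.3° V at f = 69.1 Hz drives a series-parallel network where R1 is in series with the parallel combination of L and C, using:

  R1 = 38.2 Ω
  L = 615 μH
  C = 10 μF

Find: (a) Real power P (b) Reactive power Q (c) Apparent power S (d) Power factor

Step 1 — Angular frequency: ω = 2π·f = 2π·69.1 = 434.2 rad/s.
Step 2 — Component impedances:
  R1: Z = R = 38.2 Ω
  L: Z = jωL = j·434.2·0.000615 = 0 + j0.267 Ω
  C: Z = 1/(jωC) = -j/(ω·C) = 0 - j230.3 Ω
Step 3 — Parallel branch: L || C = 1/(1/L + 1/C) = 0 + j0.2673 Ω.
Step 4 — Series with R1: Z_total = R1 + (L || C) = 38.2 + j0.2673 Ω = 38.2∠0.4° Ω.
Step 5 — Source phasor: V = 251∠105.3° V = -66.23 + j242.1 V.
Step 6 — Current: I = V / Z = -1.689 + j6.35 A = 6.571∠104.9° A.
Step 7 — Complex power: S = V·I* = 1649 + j11.54 VA.
Step 8 — Real power: P = Re(S) = 1649 W.
Step 9 — Reactive power: Q = Im(S) = 11.54 VAR.
Step 10 — Apparent power: |S| = 1649 VA.
Step 11 — Power factor: PF = P/|S| = 1 (lagging).

(a) P = 1649 W  (b) Q = 11.54 VAR  (c) S = 1649 VA  (d) PF = 1 (lagging)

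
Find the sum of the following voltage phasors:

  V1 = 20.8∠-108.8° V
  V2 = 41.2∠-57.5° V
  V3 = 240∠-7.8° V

Step 1 — Convert each phasor to rectangular form:
  V1 = 20.8·(cos(-108.8°) + j·sin(-108.8°)) = -6.703 - j19.69 V
  V2 = 41.2·(cos(-57.5°) + j·sin(-57.5°)) = 22.14 - j34.75 V
  V3 = 240·(cos(-7.8°) + j·sin(-7.8°)) = 237.8 - j32.57 V
Step 2 — Sum components: V_total = 253.2 - j87.01 V.
Step 3 — Convert to polar: |V_total| = 267.7 V, ∠V_total = -19.0°.

V_total = 267.7∠-19.0° V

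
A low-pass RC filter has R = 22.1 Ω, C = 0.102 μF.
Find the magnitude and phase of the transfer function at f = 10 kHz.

Step 1 — Angular frequency: ω = 2π·1e+04 = 6.283e+04 rad/s.
Step 2 — Transfer function: H(jω) = 1/(1 + jωRC).
Step 3 — Denominator: 1 + jωRC = 1 + j·6.283e+04·22.1·1.02e-07 = 1 + j0.1416.
Step 4 — H = 0.9803 - j0.1389.
Step 5 — Magnitude: |H| = 0.9901 (-0.1 dB); phase: φ = -8.1°.

|H| = 0.9901 (-0.1 dB), φ = -8.1°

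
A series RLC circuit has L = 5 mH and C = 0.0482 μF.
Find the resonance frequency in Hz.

Step 1 — Resonance condition Im(Z)=0 gives ω₀ = 1/√(LC).
Step 2 — ω₀ = 1/√(0.005·4.82e-08) = 6.442e+04 rad/s.
Step 3 — f₀ = ω₀/(2π) = 1.025e+04 Hz.

f₀ = 1.025e+04 Hz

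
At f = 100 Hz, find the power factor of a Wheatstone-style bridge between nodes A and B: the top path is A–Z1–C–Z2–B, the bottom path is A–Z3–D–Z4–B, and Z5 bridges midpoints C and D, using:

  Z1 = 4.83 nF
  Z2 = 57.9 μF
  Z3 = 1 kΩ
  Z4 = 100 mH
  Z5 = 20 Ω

Step 1 — Angular frequency: ω = 2π·f = 2π·100 = 628.3 rad/s.
Step 2 — Component impedances:
  Z1: Z = 1/(jωC) = -j/(ω·C) = 0 - j3.295e+05 Ω
  Z2: Z = 1/(jωC) = -j/(ω·C) = 0 - j27.49 Ω
  Z3: Z = R = 1000 Ω
  Z4: Z = jωL = j·628.3·0.1 = 0 + j62.83 Ω
  Z5: Z = R = 20 Ω
Step 3 — Bridge requires nodal analysis (the Z5 bridge couples midpoints C and D, so the two paths cannot be reduced to a simple series/parallel combination). Setting node B to ground and injecting 1 A at node A, the 3-node admittance system at A, C, D solves to V_A = Z_AB = 1048 - j24.97 Ω = 1048∠-1.4° Ω.
Step 4 — Power factor: PF = cos(φ) = Re(Z)/|Z| = 1048/1048.3 = 0.9997.
Step 5 — Type: Im(Z) = -24.97 ⇒ leading (phase φ = -1.4°).

PF = 0.9997 (leading, φ = -1.4°)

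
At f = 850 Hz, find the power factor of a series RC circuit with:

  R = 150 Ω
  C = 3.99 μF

Step 1 — Angular frequency: ω = 2π·f = 2π·850 = 5341 rad/s.
Step 2 — Component impedances:
  R: Z = R = 150 Ω
  C: Z = 1/(jωC) = -j/(ω·C) = 0 - j46.93 Ω
Step 3 — Series combination: Z_total = R + C = 150 - j46.93 Ω = 157.2∠-17.4° Ω.
Step 4 — Power factor: PF = cos(φ) = Re(Z)/|Z| = 150/157.17 = 0.9544.
Step 5 — Type: Im(Z) = -46.93 ⇒ leading (phase φ = -17.4°).

PF = 0.9544 (leading, φ = -17.4°)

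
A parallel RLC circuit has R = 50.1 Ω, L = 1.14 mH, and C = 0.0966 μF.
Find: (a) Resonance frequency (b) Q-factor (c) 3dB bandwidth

Step 1 — Resonance: ω₀ = 1/√(LC) = 1/√(0.00114·9.66e-08) = 9.529e+04 rad/s.
Step 2 — f₀ = ω₀/(2π) = 1.517e+04 Hz.
Step 3 — Parallel Q: Q = R/(ω₀L) = 50.1/(9.529e+04·0.00114) = 0.4612.
Step 4 — Bandwidth: Δω = ω₀/Q = 2.066e+05 rad/s; BW = Δω/(2π) = 3.289e+04 Hz.

(a) f₀ = 1.517e+04 Hz  (b) Q = 0.4612  (c) BW = 3.289e+04 Hz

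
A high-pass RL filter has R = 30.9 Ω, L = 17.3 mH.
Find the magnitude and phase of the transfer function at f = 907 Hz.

Step 1 — Angular frequency: ω = 2π·907 = 5699 rad/s.
Step 2 — Transfer function: H(jω) = jωL/(R + jωL).
Step 3 — Numerator jωL = j·98.59; denominator R + jωL = 30.9 + j98.59.
Step 4 — H = 0.9106 + j0.2854.
Step 5 — Magnitude: |H| = 0.9542 (-0.4 dB); phase: φ = 17.4°.

|H| = 0.9542 (-0.4 dB), φ = 17.4°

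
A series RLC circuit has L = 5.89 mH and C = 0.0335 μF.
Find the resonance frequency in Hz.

Step 1 — Resonance condition Im(Z)=0 gives ω₀ = 1/√(LC).
Step 2 — ω₀ = 1/√(0.00589·3.35e-08) = 7.119e+04 rad/s.
Step 3 — f₀ = ω₀/(2π) = 1.133e+04 Hz.

f₀ = 1.133e+04 Hz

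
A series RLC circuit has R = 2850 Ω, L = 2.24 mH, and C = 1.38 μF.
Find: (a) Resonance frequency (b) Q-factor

Step 1 — Resonance condition Im(Z)=0 gives ω₀ = 1/√(LC).
Step 2 — ω₀ = 1/√(0.00224·1.38e-06) = 1.799e+04 rad/s.
Step 3 — f₀ = ω₀/(2π) = 2863 Hz.
Step 4 — Series Q: Q = ω₀L/R = 1.799e+04·0.00224/2850 = 0.01414.

(a) f₀ = 2863 Hz  (b) Q = 0.01414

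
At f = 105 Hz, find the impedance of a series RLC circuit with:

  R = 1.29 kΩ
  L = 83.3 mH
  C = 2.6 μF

Step 1 — Angular frequency: ω = 2π·f = 2π·105 = 659.7 rad/s.
Step 2 — Component impedances:
  R: Z = R = 1290 Ω
  L: Z = jωL = j·659.7·0.0833 = 0 + j54.96 Ω
  C: Z = 1/(jωC) = -j/(ω·C) = 0 - j583 Ω
Step 3 — Series combination: Z_total = R + L + C = 1290 - j528 Ω = 1394∠-22.3° Ω.

Z = 1290 - j528 Ω = 1394∠-22.3° Ω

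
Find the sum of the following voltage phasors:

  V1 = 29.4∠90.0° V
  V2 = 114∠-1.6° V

Step 1 — Convert each phasor to rectangular form:
  V1 = 29.4·(cos(90.0°) + j·sin(90.0°)) = 0 + j29.4 V
  V2 = 114·(cos(-1.6°) + j·sin(-1.6°)) = 114 - j3.183 V
Step 2 — Sum components: V_total = 114 + j26.22 V.
Step 3 — Convert to polar: |V_total| = 116.9 V, ∠V_total = 13.0°.

V_total = 116.9∠13.0° V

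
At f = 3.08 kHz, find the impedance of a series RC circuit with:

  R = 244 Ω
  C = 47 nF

Step 1 — Angular frequency: ω = 2π·f = 2π·3080 = 1.935e+04 rad/s.
Step 2 — Component impedances:
  R: Z = R = 244 Ω
  C: Z = 1/(jωC) = -j/(ω·C) = 0 - j1099 Ω
Step 3 — Series combination: Z_total = R + C = 244 - j1099 Ω = 1126∠-77.5° Ω.

Z = 244 - j1099 Ω = 1126∠-77.5° Ω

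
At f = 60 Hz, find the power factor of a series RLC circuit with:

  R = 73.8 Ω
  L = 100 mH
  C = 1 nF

Step 1 — Angular frequency: ω = 2π·f = 2π·60 = 377 rad/s.
Step 2 — Component impedances:
  R: Z = R = 73.8 Ω
  L: Z = jωL = j·377·0.1 = 0 + j37.7 Ω
  C: Z = 1/(jωC) = -j/(ω·C) = 0 - j2.653e+06 Ω
Step 3 — Series combination: Z_total = R + L + C = 73.8 - j2.653e+06 Ω = 2.653e+06∠-90.0° Ω.
Step 4 — Power factor: PF = cos(φ) = Re(Z)/|Z| = 73.8/2.653e+06 = 2.782e-05.
Step 5 — Type: Im(Z) = -2.653e+06 ⇒ leading (phase φ = -90.0°).

PF = 2.782e-05 (leading, φ = -90.0°)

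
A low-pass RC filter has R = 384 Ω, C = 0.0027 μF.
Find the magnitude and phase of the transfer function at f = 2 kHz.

Step 1 — Angular frequency: ω = 2π·2000 = 1.257e+04 rad/s.
Step 2 — Transfer function: H(jω) = 1/(1 + jωRC).
Step 3 — Denominator: 1 + jωRC = 1 + j·1.257e+04·384·2.7e-09 = 1 + j0.01303.
Step 4 — H = 0.9998 - j0.01303.
Step 5 — Magnitude: |H| = 0.9999 (-0.0 dB); phase: φ = -0.7°.

|H| = 0.9999 (-0.0 dB), φ = -0.7°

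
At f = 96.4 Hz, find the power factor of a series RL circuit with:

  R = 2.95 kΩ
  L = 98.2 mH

Step 1 — Angular frequency: ω = 2π·f = 2π·96.4 = 605.7 rad/s.
Step 2 — Component impedances:
  R: Z = R = 2950 Ω
  L: Z = jωL = j·605.7·0.0982 = 0 + j59.48 Ω
Step 3 — Series combination: Z_total = R + L = 2950 + j59.48 Ω = 2951∠1.2° Ω.
Step 4 — Power factor: PF = cos(φ) = Re(Z)/|Z| = 2950/2950.6 = 0.9998.
Step 5 — Type: Im(Z) = 59.48 ⇒ lagging (phase φ = 1.2°).

PF = 0.9998 (lagging, φ = 1.2°)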